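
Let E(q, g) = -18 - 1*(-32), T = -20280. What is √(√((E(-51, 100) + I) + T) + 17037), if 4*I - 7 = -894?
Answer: √(68148 + 2*I*√81951)/2 ≈ 130.53 + 0.5483*I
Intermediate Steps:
I = -887/4 (I = 7/4 + (¼)*(-894) = 7/4 - 447/2 = -887/4 ≈ -221.75)
E(q, g) = 14 (E(q, g) = -18 + 32 = 14)
√(√((E(-51, 100) + I) + T) + 17037) = √(√((14 - 887/4) - 20280) + 17037) = √(√(-831/4 - 20280) + 17037) = √(√(-81951/4) + 17037) = √(I*√81951/2 + 17037) = √(17037 + I*√81951/2)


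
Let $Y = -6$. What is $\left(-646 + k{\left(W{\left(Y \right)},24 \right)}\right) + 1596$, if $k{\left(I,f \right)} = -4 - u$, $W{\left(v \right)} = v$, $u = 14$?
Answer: $932$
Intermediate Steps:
$k{\left(I,f \right)} = -18$ ($k{\left(I,f \right)} = -4 - 14 = -18$)
$\left(-646 + k{\left(W{\left(Y \right)},24 \right)}\right) + 1596 = \left(-646 - 18\right) + 1596 = -664 + 1596 = 932$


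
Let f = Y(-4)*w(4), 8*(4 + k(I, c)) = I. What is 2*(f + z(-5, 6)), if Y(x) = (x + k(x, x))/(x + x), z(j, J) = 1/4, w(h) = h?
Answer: 9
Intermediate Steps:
k(I, c) = -4 + I/8
z(j, J) = ¼
Y(x) = (-4 + 9*x/8)/(2*x) (Y(x) = (x + (-4 + x/8))/(x + x) = (-4 + 9*x/8)/((2*x)) = (-4 + 9*x/8)*(1/(2*x)) = (-4 + 9*x/8)/(2*x))
f = 17/4 (f = (9/16 - 2/(-4))*4 = (9/16 - 2*(-¼))*4 = (9/16 + ½)*4 = (17/16)*4 = 17/4 ≈ 4.2500)
2*(f + z(-5, 6)) = 2*(17/4 + ¼) = 2*(9/2) = 9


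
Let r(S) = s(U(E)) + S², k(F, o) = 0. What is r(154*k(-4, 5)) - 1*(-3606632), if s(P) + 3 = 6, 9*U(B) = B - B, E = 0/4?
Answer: 3606635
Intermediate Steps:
E = 0 (E = 0*(¼) = 0)
U(B) = 0 (U(B) = (B - B)/9 = (⅑)*0 = 0)
s(P) = 3 (s(P) = -3 + 6 = 3)
r(S) = 3 + S²
r(154*k(-4, 5)) - 1*(-3606632) = (3 + (154*0)²) - 1*(-3606632) = (3 + 0²) + 3606632 = (3 + 0) + 3606632 = 3 + 3606632 = 3606635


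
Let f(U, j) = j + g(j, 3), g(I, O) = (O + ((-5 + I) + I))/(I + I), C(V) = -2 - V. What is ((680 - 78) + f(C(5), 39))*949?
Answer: 1827701/3 ≈ 6.0923e+5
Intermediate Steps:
g(I, O) = (-5 + O + 2*I)/(2*I) (g(I, O) = (O + (-5 + 2*I))/((2*I)) = (-5 + O + 2*I)*(1/(2*I)) = (-5 + O + 2*I)/(2*I))
f(U, j) = j + (-2 + 2*j)/(2*j) (f(U, j) = j + (-5 + 3 + 2*j)/(2*j) = j + (-2 + 2*j)/(2*j))
((680 - 78) + f(C(5), 39))*949 = ((680 - 78) + (1 + 39 - 1/39))*949 = (602 + (1 + 39 - 1*1/39))*949 = (602 + (1 + 39 - 1/39))*949 = (602 + 1559/39)*949 = (25037/39)*949 = 1827701/3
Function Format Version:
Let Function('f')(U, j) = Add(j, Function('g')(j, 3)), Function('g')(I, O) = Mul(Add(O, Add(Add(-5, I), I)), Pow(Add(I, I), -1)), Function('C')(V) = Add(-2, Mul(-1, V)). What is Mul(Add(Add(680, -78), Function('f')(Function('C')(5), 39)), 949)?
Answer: Rational(1827701, 3) ≈ 6.0923e+5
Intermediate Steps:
Function('g')(I, O) = Mul(Rational(1, 2), Pow(I, -1), Add(-5, O, Mul(2, I))) (Function('g')(I, O) = Mul(Add(O, Add(-5, Mul(2, I))), Pow(Mul(2, I), -1)) = Mul(Add(-5, O, Mul(2, I)), Mul(Rational(1, 2), Pow(I, -1))) = Mul(Rational(1, 2), Pow(I, -1), Add(-5, O, Mul(2, I))))
Function('f')(U, j) = Add(j, Mul(Rational(1, 2), Pow(j, -1), Add(-2, Mul(2, j)))) (Function('f')(U, j) = Add(j, Mul(Rational(1, 2), Pow(j, -1), Add(-5, 3, Mul(2, j)))) = Add(j, Mul(Rational(1, 2), Pow(j, -1), Add(-2, Mul(2, j)))))
Mul(Add(Add(680, -78), Function('f')(Function('C')(5), 39)), 949) = Mul(Add(Add(680, -78), Add(1, 39, Mul(-1, Pow(39, -1)))), 949) = Mul(Add(602, Add(1, 39, Mul(-1, Rational(1, 39)))), 949) = Mul(Add(602, Add(1, 39, Rational(-1, 39))), 949) = Mul(Add(602, Rational(1559, 39)), 949) = Mul(Rational(25037, 39), 949) = Rational(1827701, 3)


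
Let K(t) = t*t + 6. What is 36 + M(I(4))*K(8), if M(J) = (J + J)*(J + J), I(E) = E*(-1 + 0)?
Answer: 4516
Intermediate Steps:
K(t) = 6 + t² (K(t) = t² + 6 = 6 + t²)
I(E) = -E (I(E) = E*(-1) = -E)
M(J) = 4*J² (M(J) = (2*J)*(2*J) = 4*J²)
36 + M(I(4))*K(8) = 36 + (4*(-1*4)²)*(6 + 8²) = 36 + (4*(-4)²)*(6 + 64) = 36 + (4*16)*70 = 36 + 64*70 = 36 + 4480 = 4516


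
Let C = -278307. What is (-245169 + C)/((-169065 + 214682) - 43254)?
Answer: -523476/2363 ≈ -221.53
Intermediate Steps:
(-245169 + C)/((-169065 + 214682) - 43254) = (-245169 - 278307)/((-169065 + 214682) - 43254) = -523476/(45617 - 43254) = -523476/2363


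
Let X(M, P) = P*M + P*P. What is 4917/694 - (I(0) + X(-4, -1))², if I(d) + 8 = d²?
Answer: -1329/694 ≈ -1.9150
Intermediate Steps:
I(d) = -8 + d²
X(M, P) = P² + M*P (X(M, P) = M*P + P² = P² + M*P)
4917/694 - (I(0) + X(-4, -1))² = 4917/694 - ((-8 + 0²) - (-4 - 1))² = 4917*(1/694) - ((-8 + 0) - 1*(-5))² = 4917/694 - (-8 + 5)² = 4917/694 - 1*(-3)² = 4917/694 - 1*9 = 4917/694 - 9 = -1329/694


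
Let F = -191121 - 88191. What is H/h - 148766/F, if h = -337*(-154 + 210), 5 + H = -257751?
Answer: 4675115989/329448504 ≈ 14.191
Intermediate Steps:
H = -257756 (H = -5 - 257751 = -257756)
F = -279312
h = -18872 (h = -337*56 = -18872)
H/h - 148766/F = -257756/(-18872) - 148766/(-279312) = -257756*(-1/18872) - 148766*(-1/279312) = 64439/4718 + 74383/139656 = 4675115989/329448504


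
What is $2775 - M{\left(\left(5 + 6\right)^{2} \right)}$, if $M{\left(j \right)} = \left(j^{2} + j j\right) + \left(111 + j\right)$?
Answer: $-26739$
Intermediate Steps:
$M{\left(j \right)} = 111 + j + 2 j^{2}$ ($M{\left(j \right)} = \left(j^{2} + j^{2}\right) + \left(111 + j\right) = 2 j^{2} + \left(111 + j\right) = 111 + j + 2 j^{2}$)
$2775 - M{\left(\left(5 + 6\right)^{2} \right)} = 2775 - \left(111 + \left(5 + 6\right)^{2} + 2 \left(\left(5 + 6\right)^{2}\right)^{2}\right) = 2775 - \left(111 + 11^{2} + 2 \left(11^{2}\right)^{2}\right) = 2775 - \left(111 + 121 + 2 \cdot 121^{2}\right) = 2775 - \left(111 + 121 + 2 \cdot 14641\right) = 2775 - \left(111 + 121 + 29282\right) = 2775 - 29514 = -26739$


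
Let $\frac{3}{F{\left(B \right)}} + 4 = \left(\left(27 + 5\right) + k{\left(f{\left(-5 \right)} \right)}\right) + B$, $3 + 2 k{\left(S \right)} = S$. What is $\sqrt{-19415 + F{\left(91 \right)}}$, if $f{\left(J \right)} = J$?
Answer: $\frac{i \sqrt{256763030}}{115} \approx 139.34 i$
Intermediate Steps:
$k{\left(S \right)} = - \frac{3}{2} + \frac{S}{2}$
$F{\left(B \right)} = \frac{3}{24 + B}$ ($F{\left(B \right)} = \frac{3}{-4 + \left(\left(\left(27 + 5\right) + \left(- \frac{3}{2} + \frac{1}{2} \left(-5\right)\right)\right) + B\right)} = \frac{3}{-4 + \left(\left(32 - 4\right) + B\right)} = \frac{3}{-4 + \left(28 + B\right)} = \frac{3}{24 + B}$)
$\sqrt{-19415 + F{\left(91 \right)}} = \sqrt{-19415 + \frac{3}{24 + 91}} = \sqrt{-19415 + \frac{3}{115}} = \sqrt{- \frac{2232722}{115}} = \frac{i \sqrt{256763030}}{115}$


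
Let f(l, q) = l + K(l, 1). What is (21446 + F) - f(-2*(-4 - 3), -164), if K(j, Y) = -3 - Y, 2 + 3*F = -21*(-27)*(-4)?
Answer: 62038/3 ≈ 20679.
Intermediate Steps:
F = -2270/3 (F = -⅔ + (-21*(-27)*(-4))/3 = -⅔ + (567*(-4))/3 = -⅔ + (⅓)*(-2268) = -⅔ - 756 = -2270/3 ≈ -756.67)
f(l, q) = -4 + l (f(l, q) = l + (-3 - 1*1) = l + (-3 - 1) = l - 4 = -4 + l)
(21446 + F) - f(-2*(-4 - 3), -164) = (21446 - 2270/3) - (-4 - 2*(-4 - 3)) = 62068/3 - (-4 - 2*(-7)) = 62068/3 - (-4 + 14) = 62068/3 - 1*10 = 62068/3 - 10 = 62038/3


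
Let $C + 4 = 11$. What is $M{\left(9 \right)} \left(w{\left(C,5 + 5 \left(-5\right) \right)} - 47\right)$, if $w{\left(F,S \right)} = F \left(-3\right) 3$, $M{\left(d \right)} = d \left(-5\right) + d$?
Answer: $3960$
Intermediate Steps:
$C = 7$ ($C = -4 + 11 = 7$)
$M{\left(d \right)} = - 4 d$ ($M{\left(d \right)} = - 5 d + d = - 4 d$)
$w{\left(F,S \right)} = - 9 F$ ($w{\left(F,S \right)} = - 3 F 3 = - 9 F$)
$M{\left(9 \right)} \left(w{\left(C,5 + 5 \left(-5\right) \right)} - 47\right) = \left(-4\right) 9 \left(\left(-9\right) 7 - 47\right) = - 36 \left(-63 - 47\right) = \left(-36\right) \left(-110\right) = 3960$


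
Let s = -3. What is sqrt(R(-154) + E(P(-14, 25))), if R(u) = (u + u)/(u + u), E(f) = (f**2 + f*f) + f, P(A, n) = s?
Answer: 4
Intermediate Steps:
P(A, n) = -3
E(f) = f + 2*f**2 (E(f) = (f**2 + f**2) + f = 2*f**2 + f = f + 2*f**2)
R(u) = 1 (R(u) = (2*u)/((2*u)) = (2*u)*(1/(2*u)) = 1)
sqrt(R(-154) + E(P(-14, 25))) = sqrt(1 - 3*(1 + 2*(-3))) = sqrt(1 - 3*(1 - 6)) = sqrt(1 - 3*(-5)) = sqrt(1 + 15) = sqrt(16) = 4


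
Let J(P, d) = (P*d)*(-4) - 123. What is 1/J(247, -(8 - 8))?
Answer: -1/123 ≈ -0.0081301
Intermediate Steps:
J(P, d) = -123 - 4*P*d (J(P, d) = -4*P*d - 123 = -123 - 4*P*d)
1/J(247, -(8 - 8)) = 1/(-123 - 4*247*(-(8 - 8))) = 1/(-123 - 4*247*(-1*0)) = 1/(-123 - 4*247*0) = 1/(-123 + 0) = 1/(-123) = -1/123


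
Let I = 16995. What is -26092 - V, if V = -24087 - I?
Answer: 14990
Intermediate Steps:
V = -41082 (V = -24087 - 1*16995 = -24087 - 16995 = -41082)
-26092 - V = -26092 - 1*(-41082) = -26092 + 41082 = 14990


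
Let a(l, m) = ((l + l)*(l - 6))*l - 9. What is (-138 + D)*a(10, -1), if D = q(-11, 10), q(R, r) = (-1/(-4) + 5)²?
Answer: -1397697/16 ≈ -87356.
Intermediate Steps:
q(R, r) = 441/16 (q(R, r) = (-1*(-¼) + 5)² = (¼ + 5)² = (21/4)² = 441/16)
D = 441/16 ≈ 27.563
a(l, m) = -9 + 2*l²*(-6 + l) (a(l, m) = ((2*l)*(-6 + l))*l - 9 = (2*l*(-6 + l))*l - 9 = 2*l²*(-6 + l) - 9 = -9 + 2*l²*(-6 + l))
(-138 + D)*a(10, -1) = (-138 + 441/16)*(-9 - 12*10² + 2*10³) = -1767*(-9 - 12*100 + 2*1000)/16 = -1767*(-9 - 1200 + 2000)/16 = -1767/16*791 = -1397697/16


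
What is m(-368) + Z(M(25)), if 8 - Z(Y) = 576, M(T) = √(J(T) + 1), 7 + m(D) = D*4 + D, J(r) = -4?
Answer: -2415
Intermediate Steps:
m(D) = -7 + 5*D (m(D) = -7 + (D*4 + D) = -7 + (4*D + D) = -7 + 5*D)
M(T) = I*√3 (M(T) = √(-4 + 1) = √(-3) = I*√3)
Z(Y) = -568 (Z(Y) = 8 - 1*576 = 8 - 576 = -568)
m(-368) + Z(M(25)) = (-7 + 5*(-368)) - 568 = (-7 - 1840) - 568 = -1847 - 568 = -2415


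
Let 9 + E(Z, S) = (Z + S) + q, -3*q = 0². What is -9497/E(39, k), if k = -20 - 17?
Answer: 9497/7 ≈ 1356.7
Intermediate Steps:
q = 0 (q = -⅓*0² = -⅓*0 = 0)
k = -37
E(Z, S) = -9 + S + Z (E(Z, S) = -9 + ((Z + S) + 0) = -9 + ((S + Z) + 0) = -9 + (S + Z) = -9 + S + Z)
-9497/E(39, k) = -9497/(-9 - 37 + 39) = -9497/(-7) = -9497*(-⅐) = 9497/7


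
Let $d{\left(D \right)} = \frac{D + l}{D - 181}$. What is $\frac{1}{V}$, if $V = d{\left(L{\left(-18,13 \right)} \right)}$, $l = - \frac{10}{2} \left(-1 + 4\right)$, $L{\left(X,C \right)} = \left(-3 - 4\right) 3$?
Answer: $\frac{101}{18} \approx 5.6111$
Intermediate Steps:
$L{\left(X,C \right)} = -21$ ($L{\left(X,C \right)} = \left(-7\right) 3 = -21$)
$l = -15$ ($l = \left(-10\right) \frac{1}{2} \cdot 3 = \left(-5\right) 3 = -15$)
$d{\left(D \right)} = \frac{-15 + D}{-181 + D}$ ($d{\left(D \right)} = \frac{D - 15}{D - 181} = \frac{-15 + D}{-181 + D}$)
$V = \frac{18}{101}$ ($V = \frac{-15 - 21}{-181 - 21} = \frac{1}{-202} \left(-36\right) = \left(- \frac{1}{202}\right) \left(-36\right) = \frac{18}{101} \approx 0.17822$)
$\frac{1}{V} = \frac{1}{\frac{18}{101}} = \frac{101}{18}$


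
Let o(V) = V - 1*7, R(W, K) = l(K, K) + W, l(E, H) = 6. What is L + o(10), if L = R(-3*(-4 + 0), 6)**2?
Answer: 327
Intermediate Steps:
R(W, K) = 6 + W
o(V) = -7 + V (o(V) = V - 7 = -7 + V)
L = 324 (L = (6 - 3*(-4 + 0))**2 = (6 - 3*(-4))**2 = (6 + 12)**2 = 18**2 = 324)
L + o(10) = 324 + (-7 + 10) = 324 + 3 = 327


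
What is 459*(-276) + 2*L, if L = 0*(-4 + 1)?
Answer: -126684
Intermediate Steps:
L = 0 (L = 0*(-3) = 0)
459*(-276) + 2*L = 459*(-276) + 2*0 = -126684 + 0 = -126684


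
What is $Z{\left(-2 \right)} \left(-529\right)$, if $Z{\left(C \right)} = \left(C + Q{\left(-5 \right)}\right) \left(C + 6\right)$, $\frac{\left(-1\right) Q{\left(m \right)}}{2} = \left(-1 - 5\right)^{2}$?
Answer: $156584$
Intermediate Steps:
$Q{\left(m \right)} = -72$ ($Q{\left(m \right)} = - 2 \left(-1 - 5\right)^{2} = - 2 \left(-6\right)^{2} = \left(-2\right) 36 = -72$)
$Z{\left(C \right)} = \left(-72 + C\right) \left(6 + C\right)$ ($Z{\left(C \right)} = \left(C - 72\right) \left(C + 6\right) = \left(-72 + C\right) \left(6 + C\right)$)
$Z{\left(-2 \right)} \left(-529\right) = \left(-432 + \left(-2\right)^{2} - -132\right) \left(-529\right) = \left(-432 + 4 + 132\right) \left(-529\right) = \left(-296\right) \left(-529\right) = 156584$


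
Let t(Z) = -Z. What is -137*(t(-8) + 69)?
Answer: -10549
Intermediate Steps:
-137*(t(-8) + 69) = -137*(-1*(-8) + 69) = -137*(8 + 69) = -137*77 = -10549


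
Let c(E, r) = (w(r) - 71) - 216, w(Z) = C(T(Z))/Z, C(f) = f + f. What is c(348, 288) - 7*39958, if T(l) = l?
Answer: -279991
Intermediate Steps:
C(f) = 2*f
w(Z) = 2 (w(Z) = (2*Z)/Z = 2)
c(E, r) = -285 (c(E, r) = (2 - 71) - 216 = -69 - 216 = -285)
c(348, 288) - 7*39958 = -285 - 7*39958 = -285 - 1*279706 = -285 - 279706 = -279991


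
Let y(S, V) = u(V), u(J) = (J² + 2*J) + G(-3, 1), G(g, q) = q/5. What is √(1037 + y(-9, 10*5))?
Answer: √90930/5 ≈ 60.309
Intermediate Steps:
G(g, q) = q/5 (G(g, q) = q*(⅕) = q/5)
u(J) = ⅕ + J² + 2*J (u(J) = (J² + 2*J) + (⅕)*1 = (J² + 2*J) + ⅕ = ⅕ + J² + 2*J)
y(S, V) = ⅕ + V² + 2*V
√(1037 + y(-9, 10*5)) = √(1037 + (⅕ + (10*5)² + 2*(10*5))) = √(1037 + (⅕ + 50² + 2*50)) = √(1037 + (⅕ + 2500 + 100)) = √(1037 + 13001/5) = √(18186/5) = √90930/5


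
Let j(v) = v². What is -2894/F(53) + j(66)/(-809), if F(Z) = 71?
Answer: -2650522/57439 ≈ -46.145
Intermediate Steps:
-2894/F(53) + j(66)/(-809) = -2894/71 + 66²/(-809) = -2894*1/71 + 4356*(-1/809) = -2894/71 - 4356/809 = -2650522/57439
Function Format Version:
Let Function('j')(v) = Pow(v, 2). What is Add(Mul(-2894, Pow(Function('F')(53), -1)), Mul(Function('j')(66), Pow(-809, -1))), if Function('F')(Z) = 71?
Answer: Rational(-2650522, 57439) ≈ -46.145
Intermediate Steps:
Add(Mul(-2894, Pow(Function('F')(53), -1)), Mul(Function('j')(66), Pow(-809, -1))) = Add(Mul(-2894, Pow(71, -1)), Mul(Pow(66, 2), Pow(-809, -1))) = Add(Mul(-2894, Rational(1, 71)), Mul(4356, Rational(-1, 809))) = Add(Rational(-2894, 71), Rational(-4356, 809)) = Rational(-2650522, 57439)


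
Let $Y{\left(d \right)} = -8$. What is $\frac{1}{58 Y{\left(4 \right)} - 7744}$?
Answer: $- \frac{1}{8208} \approx -0.00012183$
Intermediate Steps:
$\frac{1}{58 Y{\left(4 \right)} - 7744} = \frac{1}{58 \left(-8\right) - 7744} = \frac{1}{-464 - 7744} = \frac{1}{-8208} = - \frac{1}{8208}$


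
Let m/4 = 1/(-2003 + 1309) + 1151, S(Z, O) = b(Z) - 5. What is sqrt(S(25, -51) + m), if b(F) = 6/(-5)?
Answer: sqrt(13840395155)/1735 ≈ 67.807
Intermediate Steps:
b(F) = -6/5 (b(F) = 6*(-1/5) = -6/5)
S(Z, O) = -31/5 (S(Z, O) = -6/5 - 5 = -31/5)
m = 1597586/347 (m = 4*(1/(-2003 + 1309) + 1151) = 4*(1/(-694) + 1151) = 4*(-1/694 + 1151) = 4*(798793/694) = 1597586/347 ≈ 4604.0)
sqrt(S(25, -51) + m) = sqrt(-31/5 + 1597586/347) = sqrt(7977173/1735) = sqrt(13840395155)/1735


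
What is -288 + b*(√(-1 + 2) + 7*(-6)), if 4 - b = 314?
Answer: 12422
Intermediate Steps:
b = -310 (b = 4 - 1*314 = 4 - 314 = -310)
-288 + b*(√(-1 + 2) + 7*(-6)) = -288 - 310*(√(-1 + 2) + 7*(-6)) = -288 - 310*(√1 - 42) = -288 - 310*(1 - 42) = -288 - 310*(-41) = -288 + 12710 = 12422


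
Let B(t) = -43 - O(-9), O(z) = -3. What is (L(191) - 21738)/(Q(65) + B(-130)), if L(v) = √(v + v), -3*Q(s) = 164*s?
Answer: 32607/5390 - 3*√382/10780 ≈ 6.0441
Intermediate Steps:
Q(s) = -164*s/3
B(t) = -40 (B(t) = -43 - 1*(-3) = -43 + 3 = -40)
L(v) = √2*√v (L(v) = √(2*v) = √2*√v)
(L(191) - 21738)/(Q(65) + B(-130)) = (√2*√191 - 21738)/(-164/3*65 - 40) = (√382 - 21738)/(-10660/3 - 40) = (-21738 + √382)/(-10780/3) = (-21738 + √382)*(-3/10780) = 32607/5390 - 3*√382/10780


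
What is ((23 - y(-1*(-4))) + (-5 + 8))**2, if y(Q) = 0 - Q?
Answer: 900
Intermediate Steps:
y(Q) = -Q
((23 - y(-1*(-4))) + (-5 + 8))**2 = ((23 - (-1)*(-1*(-4))) + (-5 + 8))**2 = ((23 - (-1)*4) + 3)**2 = ((23 - 1*(-4)) + 3)**2 = ((23 + 4) + 3)**2 = (27 + 3)**2 = 30**2 = 900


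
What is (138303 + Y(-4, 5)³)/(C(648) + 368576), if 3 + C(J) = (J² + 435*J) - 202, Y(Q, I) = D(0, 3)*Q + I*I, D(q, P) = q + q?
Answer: 153928/1070155 ≈ 0.14384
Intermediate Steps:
D(q, P) = 2*q
Y(Q, I) = I² (Y(Q, I) = (2*0)*Q + I*I = 0*Q + I² = 0 + I² = I²)
C(J) = -205 + J² + 435*J (C(J) = -3 + ((J² + 435*J) - 202) = -3 + (-202 + J² + 435*J) = -205 + J² + 435*J)
(138303 + Y(-4, 5)³)/(C(648) + 368576) = (138303 + (5²)³)/((-205 + 648² + 435*648) + 368576) = (138303 + 25³)/((-205 + 419904 + 281880) + 368576) = (138303 + 15625)/(701579 + 368576) = 153928/1070155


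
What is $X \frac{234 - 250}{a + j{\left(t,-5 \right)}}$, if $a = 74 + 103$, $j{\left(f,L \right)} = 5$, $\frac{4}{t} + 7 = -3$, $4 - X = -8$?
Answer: $- \frac{96}{91} \approx -1.0549$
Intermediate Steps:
$X = 12$ ($X = 4 - -8 = 4 + 8 = 12$)
$t = - \frac{2}{5}$ ($t = \frac{4}{-7 - 3} = \frac{4}{-10} = 4 \left(- \frac{1}{10}\right) = - \frac{2}{5} \approx -0.4$)
$a = 177$
$X \frac{234 - 250}{a + j{\left(t,-5 \right)}} = 12 \frac{234 - 250}{177 + 5} = 12 \left(- \frac{16}{182}\right) = 12 \left(\left(-16\right) \frac{1}{182}\right) = 12 \left(- \frac{8}{91}\right) = - \frac{96}{91}$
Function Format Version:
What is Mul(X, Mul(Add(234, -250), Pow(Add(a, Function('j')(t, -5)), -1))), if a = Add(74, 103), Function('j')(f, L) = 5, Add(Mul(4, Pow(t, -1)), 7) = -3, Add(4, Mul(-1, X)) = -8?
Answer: Rational(-96, 91) ≈ -1.0549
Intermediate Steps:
X = 12 (X = Add(4, Mul(-1, -8)) = Add(4, 8) = 12)
t = Rational(-2, 5) (t = Mul(4, Pow(Add(-7, -3), -1)) = Mul(4, Pow(-10, -1)) = Mul(4, Rational(-1, 10)) = Rational(-2, 5) ≈ -0.40000)
a = 177
Mul(X, Mul(Add(234, -250), Pow(Add(a, Function('j')(t, -5)), -1))) = Mul(12, Mul(Add(234, -250), Pow(Add(177, 5), -1))) = Mul(12, Mul(-16, Pow(182, -1))) = Mul(12, Mul(-16, Rational(1, 182))) = Mul(12, Rational(-8, 91)) = Rational(-96, 91)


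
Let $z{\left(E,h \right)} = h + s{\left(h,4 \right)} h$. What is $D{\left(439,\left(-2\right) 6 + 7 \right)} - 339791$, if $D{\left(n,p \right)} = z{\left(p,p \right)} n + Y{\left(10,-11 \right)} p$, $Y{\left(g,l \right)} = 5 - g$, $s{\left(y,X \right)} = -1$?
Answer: $-339766$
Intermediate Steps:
$z{\left(E,h \right)} = 0$ ($z{\left(E,h \right)} = h - h = 0$)
$D{\left(n,p \right)} = - 5 p$ ($D{\left(n,p \right)} = 0 n + \left(5 - 10\right) p = 0 + \left(5 - 10\right) p = 0 - 5 p = - 5 p$)
$D{\left(439,\left(-2\right) 6 + 7 \right)} - 339791 = - 5 \left(\left(-2\right) 6 + 7\right) - 339791 = - 5 \left(-12 + 7\right) - 339791 = \left(-5\right) \left(-5\right) - 339791 = 25 - 339791 = -339766$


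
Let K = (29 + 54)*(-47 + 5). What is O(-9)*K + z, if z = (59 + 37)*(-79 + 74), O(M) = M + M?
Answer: 62268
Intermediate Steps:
O(M) = 2*M
K = -3486 (K = 83*(-42) = -3486)
z = -480 (z = 96*(-5) = -480)
O(-9)*K + z = (2*(-9))*(-3486) - 480 = -18*(-3486) - 480 = 62748 - 480 = 62268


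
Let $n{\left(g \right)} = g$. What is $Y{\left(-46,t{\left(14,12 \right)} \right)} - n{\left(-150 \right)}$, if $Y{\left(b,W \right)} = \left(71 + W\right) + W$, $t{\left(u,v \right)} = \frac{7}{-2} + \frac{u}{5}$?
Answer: $\frac{1098}{5} \approx 219.6$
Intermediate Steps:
$t{\left(u,v \right)} = - \frac{7}{2} + \frac{u}{5}$ ($t{\left(u,v \right)} = 7 \left(- \frac{1}{2}\right) + u \frac{1}{5} = - \frac{7}{2} + \frac{u}{5}$)
$Y{\left(b,W \right)} = 71 + 2 W$
$Y{\left(-46,t{\left(14,12 \right)} \right)} - n{\left(-150 \right)} = \left(71 + 2 \left(- \frac{7}{2} + \frac{1}{5} \cdot 14\right)\right) - -150 = \left(71 + 2 \left(- \frac{7}{2} + \frac{14}{5}\right)\right) + 150 = \left(71 + 2 \left(- \frac{7}{10}\right)\right) + 150 = \left(71 - \frac{7}{5}\right) + 150 = \frac{348}{5} + 150 = \frac{1098}{5}$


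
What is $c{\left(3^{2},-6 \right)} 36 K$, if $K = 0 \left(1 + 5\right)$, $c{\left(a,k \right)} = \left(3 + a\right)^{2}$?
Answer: $0$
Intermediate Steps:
$K = 0$ ($K = 0 \cdot 6 = 0$)
$c{\left(3^{2},-6 \right)} 36 K = \left(3 + 3^{2}\right)^{2} \cdot 36 \cdot 0 = \left(3 + 9\right)^{2} \cdot 36 \cdot 0 = 12^{2} \cdot 36 \cdot 0 = 144 \cdot 36 \cdot 0 = 5184 \cdot 0 = 0$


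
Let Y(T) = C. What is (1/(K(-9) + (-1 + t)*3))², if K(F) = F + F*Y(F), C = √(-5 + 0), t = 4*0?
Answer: -I/(216*√5 + 261*I) ≈ -0.00086596 - 0.0016025*I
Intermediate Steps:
t = 0
C = I*√5 (C = √(-5) = I*√5 ≈ 2.2361*I)
Y(T) = I*√5
K(F) = F + I*F*√5 (K(F) = F + F*(I*√5) = F + I*F*√5)
(1/(K(-9) + (-1 + t)*3))² = (1/(-9*(1 + I*√5) + (-1 + 0)*3))² = (1/((-9 - 9*I*√5) - 1*3))² = (1/((-9 - 9*I*√5) - 3))² = (1/(-12 - 9*I*√5))² = (-12 - 9*I*√5)⁻²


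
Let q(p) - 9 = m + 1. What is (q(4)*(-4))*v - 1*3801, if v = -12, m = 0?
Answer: -3321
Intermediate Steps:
q(p) = 10 (q(p) = 9 + (0 + 1) = 9 + 1 = 10)
(q(4)*(-4))*v - 1*3801 = (10*(-4))*(-12) - 1*3801 = -40*(-12) - 3801 = 480 - 3801 = -3321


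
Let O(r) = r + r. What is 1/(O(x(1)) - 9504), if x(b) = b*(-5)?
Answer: -1/9514 ≈ -0.00010511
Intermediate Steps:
x(b) = -5*b
O(r) = 2*r
1/(O(x(1)) - 9504) = 1/(2*(-5*1) - 9504) = 1/(2*(-5) - 9504) = 1/(-10 - 9504) = 1/(-9514) = -1/9514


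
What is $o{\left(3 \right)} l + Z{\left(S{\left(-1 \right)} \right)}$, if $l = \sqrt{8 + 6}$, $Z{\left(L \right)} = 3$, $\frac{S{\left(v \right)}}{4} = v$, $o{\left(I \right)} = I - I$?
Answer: $3$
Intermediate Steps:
$o{\left(I \right)} = 0$
$S{\left(v \right)} = 4 v$
$l = \sqrt{14} \approx 3.7417$
$o{\left(3 \right)} l + Z{\left(S{\left(-1 \right)} \right)} = 0 \sqrt{14} + 3 = 0 + 3 = 3$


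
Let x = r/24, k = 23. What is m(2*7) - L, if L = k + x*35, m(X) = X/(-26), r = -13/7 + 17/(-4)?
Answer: -6087/416 ≈ -14.632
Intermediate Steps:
r = -171/28 (r = -13*1/7 + 17*(-1/4) = -13/7 - 17/4 = -171/28 ≈ -6.1071)
x = -57/224 (x = -171/28/24 = -171/28*1/24 = -57/224 ≈ -0.25446)
m(X) = -X/26 (m(X) = X*(-1/26) = -X/26)
L = 451/32 (L = 23 - 57/224*35 = 23 - 285/32 = 451/32 ≈ 14.094)
m(2*7) - L = -7/13 - 1*451/32 = -1/26*14 - 451/32 = -7/13 - 451/32 = -6087/416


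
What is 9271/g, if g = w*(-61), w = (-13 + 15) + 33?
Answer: -9271/2135 ≈ -4.3424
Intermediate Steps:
w = 35 (w = 2 + 33 = 35)
g = -2135 (g = 35*(-61) = -2135)
9271/g = 9271/(-2135) = 9271*(-1/2135) = -9271/2135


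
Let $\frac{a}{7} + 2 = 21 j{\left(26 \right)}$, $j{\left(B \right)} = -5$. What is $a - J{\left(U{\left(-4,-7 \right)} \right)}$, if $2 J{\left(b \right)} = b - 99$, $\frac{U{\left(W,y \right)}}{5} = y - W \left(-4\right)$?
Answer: $-642$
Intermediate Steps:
$U{\left(W,y \right)} = 5 y + 20 W$ ($U{\left(W,y \right)} = 5 \left(y - W \left(-4\right)\right) = 5 \left(y - - 4 W\right) = 5 \left(y + 4 W\right) = 5 y + 20 W$)
$J{\left(b \right)} = - \frac{99}{2} + \frac{b}{2}$ ($J{\left(b \right)} = \frac{b - 99}{2} = \frac{-99 + b}{2} = - \frac{99}{2} + \frac{b}{2}$)
$a = -749$ ($a = -14 + 7 \cdot 21 \left(-5\right) = -14 + 7 \left(-105\right) = -14 - 735 = -749$)
$a - J{\left(U{\left(-4,-7 \right)} \right)} = -749 - \left(- \frac{99}{2} + \frac{5 \left(-7\right) + 20 \left(-4\right)}{2}\right) = -749 - \left(- \frac{99}{2} + \frac{-35 - 80}{2}\right) = -749 - \left(- \frac{99}{2} + \frac{1}{2} \left(-115\right)\right) = -749 - \left(- \frac{99}{2} - \frac{115}{2}\right) = -749 - -107 = -749 + 107 = -642$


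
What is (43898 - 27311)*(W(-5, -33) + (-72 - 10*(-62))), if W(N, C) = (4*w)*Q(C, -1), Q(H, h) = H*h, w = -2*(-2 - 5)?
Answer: 39742452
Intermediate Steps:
w = 14 (w = -2*(-7) = 14)
W(N, C) = -56*C (W(N, C) = (4*14)*(C*(-1)) = 56*(-C) = -56*C)
(43898 - 27311)*(W(-5, -33) + (-72 - 10*(-62))) = (43898 - 27311)*(-56*(-33) + (-72 - 10*(-62))) = 16587*(1848 + (-72 + 620)) = 16587*(1848 + 548) = 16587*2396 = 39742452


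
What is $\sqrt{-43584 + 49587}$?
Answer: $3 \sqrt{667} \approx 77.479$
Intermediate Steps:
$\sqrt{-43584 + 49587} = \sqrt{6003} = 3 \sqrt{667}$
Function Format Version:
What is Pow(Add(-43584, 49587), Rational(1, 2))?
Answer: Mul(3, Pow(667, Rational(1, 2))) ≈ 77.479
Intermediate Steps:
Pow(Add(-43584, 49587), Rational(1, 2)) = Pow(6003, Rational(1, 2)) = Mul(3, Pow(667, Rational(1, 2)))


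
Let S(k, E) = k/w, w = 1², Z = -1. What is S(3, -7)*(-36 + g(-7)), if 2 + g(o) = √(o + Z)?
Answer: -114 + 6*I*√2 ≈ -114.0 + 8.4853*I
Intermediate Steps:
w = 1
S(k, E) = k (S(k, E) = k/1 = k*1 = k)
g(o) = -2 + √(-1 + o) (g(o) = -2 + √(o - 1) = -2 + √(-1 + o))
S(3, -7)*(-36 + g(-7)) = 3*(-36 + (-2 + √(-1 - 7))) = 3*(-36 + (-2 + √(-8))) = 3*(-36 + (-2 + 2*I*√2)) = 3*(-38 + 2*I*√2) = -114 + 6*I*√2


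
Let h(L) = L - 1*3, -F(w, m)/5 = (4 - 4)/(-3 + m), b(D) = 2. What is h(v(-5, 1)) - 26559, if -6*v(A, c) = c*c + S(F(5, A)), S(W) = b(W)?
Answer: -53125/2 ≈ -26563.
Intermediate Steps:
F(w, m) = 0 (F(w, m) = -5*(4 - 4)/(-3 + m) = -0/(-3 + m) = -5*0 = 0)
S(W) = 2
v(A, c) = -⅓ - c²/6 (v(A, c) = -(c*c + 2)/6 = -(c² + 2)/6 = -(2 + c²)/6 = -⅓ - c²/6)
h(L) = -3 + L (h(L) = L - 3 = -3 + L)
h(v(-5, 1)) - 26559 = (-3 + (-⅓ - ⅙*1²)) - 26559 = (-3 + (-⅓ - ⅙*1)) - 26559 = (-3 + (-⅓ - ⅙)) - 26559 = (-3 - ½) - 26559 = -7/2 - 26559 = -53125/2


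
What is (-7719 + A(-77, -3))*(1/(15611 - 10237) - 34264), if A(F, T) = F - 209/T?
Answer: 1422686340855/5374 ≈ 2.6473e+8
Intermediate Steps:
(-7719 + A(-77, -3))*(1/(15611 - 10237) - 34264) = (-7719 + (-77 - 209/(-3)))*(1/(15611 - 10237) - 34264) = (-7719 + (-77 - 209*(-1/3)))*(1/5374 - 34264) = (-7719 + (-77 + 209/3))*(1/5374 - 34264) = (-7719 - 22/3)*(-184134735/5374) = -23179/3*(-184134735/5374) = 1422686340855/5374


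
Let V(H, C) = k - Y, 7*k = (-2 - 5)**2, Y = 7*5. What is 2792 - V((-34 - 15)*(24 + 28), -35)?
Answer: 2820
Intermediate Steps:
Y = 35
k = 7 (k = (-2 - 5)**2/7 = (1/7)*(-7)**2 = (1/7)*49 = 7)
V(H, C) = -28 (V(H, C) = 7 - 1*35 = 7 - 35 = -28)
2792 - V((-34 - 15)*(24 + 28), -35) = 2792 - 1*(-28) = 2792 + 28 = 2820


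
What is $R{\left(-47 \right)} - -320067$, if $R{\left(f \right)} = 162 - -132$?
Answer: $320361$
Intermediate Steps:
$R{\left(f \right)} = 294$ ($R{\left(f \right)} = 162 + 132 = 294$)
$R{\left(-47 \right)} - -320067 = 294 - -320067 = 294 + 320067 = 320361$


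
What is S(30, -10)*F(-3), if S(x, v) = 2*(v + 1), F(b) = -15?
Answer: 270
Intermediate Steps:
S(x, v) = 2 + 2*v (S(x, v) = 2*(1 + v) = 2 + 2*v)
S(30, -10)*F(-3) = (2 + 2*(-10))*(-15) = (2 - 20)*(-15) = -18*(-15) = 270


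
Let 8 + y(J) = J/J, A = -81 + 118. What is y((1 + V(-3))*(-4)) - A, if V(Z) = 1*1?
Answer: -44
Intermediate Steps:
V(Z) = 1
A = 37
y(J) = -7 (y(J) = -8 + J/J = -8 + 1 = -7)
y((1 + V(-3))*(-4)) - A = -7 - 1*37 = -7 - 37 = -44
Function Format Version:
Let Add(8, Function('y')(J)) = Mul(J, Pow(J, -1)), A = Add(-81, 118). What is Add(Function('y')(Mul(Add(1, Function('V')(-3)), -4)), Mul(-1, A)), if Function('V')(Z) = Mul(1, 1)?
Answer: -44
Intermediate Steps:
Function('V')(Z) = 1
A = 37
Function('y')(J) = -7 (Function('y')(J) = Add(-8, Mul(J, Pow(J, -1))) = Add(-8, 1) = -7)
Add(Function('y')(Mul(Add(1, Function('V')(-3)), -4)), Mul(-1, A)) = Add(-7, Mul(-1, 37)) = Add(-7, -37) = -44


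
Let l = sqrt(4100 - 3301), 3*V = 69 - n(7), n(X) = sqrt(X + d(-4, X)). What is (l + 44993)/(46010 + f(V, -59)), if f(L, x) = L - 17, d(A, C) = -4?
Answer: 6211193664/6352416767 + sqrt(2397)/6352416767 + 44993*sqrt(3)/6352416767 + 138048*sqrt(799)/6352416767 ≈ 0.97840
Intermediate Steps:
n(X) = sqrt(-4 + X) (n(X) = sqrt(X - 4) = sqrt(-4 + X))
V = 23 - sqrt(3)/3 (V = (69 - sqrt(-4 + 7))/3 = (69 - sqrt(3))/3 = 23 - sqrt(3)/3 ≈ 22.423)
f(L, x) = -17 + L
l = sqrt(799) ≈ 28.267
(l + 44993)/(46010 + f(V, -59)) = (sqrt(799) + 44993)/(46010 + (-17 + (23 - sqrt(3)/3))) = (44993 + sqrt(799))/(46010 + (6 - sqrt(3)/3)) = (44993 + sqrt(799))/(46016 - sqrt(3)/3)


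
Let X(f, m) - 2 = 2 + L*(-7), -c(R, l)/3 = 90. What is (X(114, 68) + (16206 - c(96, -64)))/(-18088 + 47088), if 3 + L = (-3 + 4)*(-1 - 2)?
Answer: 8261/14500 ≈ 0.56972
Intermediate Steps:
c(R, l) = -270 (c(R, l) = -3*90 = -270)
L = -6 (L = -3 + (-3 + 4)*(-1 - 2) = -3 + 1*(-3) = -3 - 3 = -6)
X(f, m) = 46 (X(f, m) = 2 + (2 - 6*(-7)) = 2 + (2 + 42) = 2 + 44 = 46)
(X(114, 68) + (16206 - c(96, -64)))/(-18088 + 47088) = (46 + (16206 - 1*(-270)))/(-18088 + 47088) = (46 + (16206 + 270))/29000 = (46 + 16476)*(1/29000) = 16522*(1/29000) = 8261/14500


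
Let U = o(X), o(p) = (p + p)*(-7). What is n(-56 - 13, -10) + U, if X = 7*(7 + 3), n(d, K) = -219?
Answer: -1199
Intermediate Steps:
X = 70 (X = 7*10 = 70)
o(p) = -14*p (o(p) = (2*p)*(-7) = -14*p)
U = -980 (U = -14*70 = -980)
n(-56 - 13, -10) + U = -219 - 980 = -1199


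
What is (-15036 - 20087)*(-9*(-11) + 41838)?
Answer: -1472953251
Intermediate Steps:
(-15036 - 20087)*(-9*(-11) + 41838) = -35123*(99 + 41838) = -35123*41937 = -1472953251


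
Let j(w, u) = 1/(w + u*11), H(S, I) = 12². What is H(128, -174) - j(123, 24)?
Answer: 55727/387 ≈ 144.00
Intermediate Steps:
H(S, I) = 144
j(w, u) = 1/(w + 11*u)
H(128, -174) - j(123, 24) = 144 - 1/(123 + 11*24) = 144 - 1/(123 + 264) = 144 - 1/387 = 55727/387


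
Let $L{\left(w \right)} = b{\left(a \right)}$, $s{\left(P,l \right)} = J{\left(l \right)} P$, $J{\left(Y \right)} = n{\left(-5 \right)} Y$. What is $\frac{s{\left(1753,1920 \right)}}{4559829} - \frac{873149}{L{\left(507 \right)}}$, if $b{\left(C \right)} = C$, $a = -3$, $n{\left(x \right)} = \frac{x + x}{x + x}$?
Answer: $\frac{1327140076267}{4559829} \approx 2.9105 \cdot 10^{5}$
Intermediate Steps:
$n{\left(x \right)} = 1$ ($n{\left(x \right)} = \frac{2 x}{2 x} = 2 x \frac{1}{2 x} = 1$)
$J{\left(Y \right)} = Y$ ($J{\left(Y \right)} = 1 Y = Y$)
$s{\left(P,l \right)} = P l$ ($s{\left(P,l \right)} = l P = P l$)
$L{\left(w \right)} = -3$
$\frac{s{\left(1753,1920 \right)}}{4559829} - \frac{873149}{L{\left(507 \right)}} = \frac{1753 \cdot 1920}{4559829} - \frac{873149}{-3} = 3365760 \cdot \frac{1}{4559829} - - \frac{873149}{3} = \frac{1121920}{1519943} + \frac{873149}{3} = \frac{1327140076267}{4559829}$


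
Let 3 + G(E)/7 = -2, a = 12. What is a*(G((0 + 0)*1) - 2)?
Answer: -444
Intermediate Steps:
G(E) = -35 (G(E) = -21 + 7*(-2) = -21 - 14 = -35)
a*(G((0 + 0)*1) - 2) = 12*(-35 - 2) = 12*(-37) = -444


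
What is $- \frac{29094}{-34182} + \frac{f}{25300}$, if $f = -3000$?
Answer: $\frac{1055887}{1441341} \approx 0.73257$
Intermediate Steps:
$- \frac{29094}{-34182} + \frac{f}{25300} = - \frac{29094}{-34182} - \frac{3000}{25300} = \left(-29094\right) \left(- \frac{1}{34182}\right) - \frac{30}{253} = \frac{4849}{5697} - \frac{30}{253} = \frac{1055887}{1441341}$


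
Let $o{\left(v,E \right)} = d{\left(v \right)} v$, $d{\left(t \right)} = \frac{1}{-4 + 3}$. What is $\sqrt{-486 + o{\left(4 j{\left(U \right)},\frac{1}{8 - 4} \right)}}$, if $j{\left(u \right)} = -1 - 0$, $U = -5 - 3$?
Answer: $i \sqrt{482} \approx 21.954 i$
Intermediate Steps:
$U = -8$
$j{\left(u \right)} = -1$ ($j{\left(u \right)} = -1 + 0 = -1$)
$d{\left(t \right)} = -1$ ($d{\left(t \right)} = \frac{1}{-1} = -1$)
$o{\left(v,E \right)} = - v$
$\sqrt{-486 + o{\left(4 j{\left(U \right)},\frac{1}{8 - 4} \right)}} = \sqrt{-486 - 4 \left(-1\right)} = \sqrt{-486 - -4} = \sqrt{-486 + 4} = \sqrt{-482} = i \sqrt{482}$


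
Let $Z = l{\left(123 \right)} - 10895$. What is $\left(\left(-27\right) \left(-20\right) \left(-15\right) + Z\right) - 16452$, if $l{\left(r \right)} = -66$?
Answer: $-35513$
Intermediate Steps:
$Z = -10961$ ($Z = -66 - 10895 = -10961$)
$\left(\left(-27\right) \left(-20\right) \left(-15\right) + Z\right) - 16452 = \left(\left(-27\right) \left(-20\right) \left(-15\right) - 10961\right) - 16452 = \left(540 \left(-15\right) - 10961\right) - 16452 = \left(-8100 - 10961\right) - 16452 = -19061 - 16452 = -35513$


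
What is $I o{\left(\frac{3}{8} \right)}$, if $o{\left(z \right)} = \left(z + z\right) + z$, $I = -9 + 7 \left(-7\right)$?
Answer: $- \frac{261}{4} \approx -65.25$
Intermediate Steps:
$I = -58$ ($I = -9 - 49 = -58$)
$o{\left(z \right)} = 3 z$ ($o{\left(z \right)} = 2 z + z = 3 z$)
$I o{\left(\frac{3}{8} \right)} = - 58 \cdot 3 \cdot \frac{3}{8} = \left(-58\right) \frac{9}{8} = - \frac{261}{4}$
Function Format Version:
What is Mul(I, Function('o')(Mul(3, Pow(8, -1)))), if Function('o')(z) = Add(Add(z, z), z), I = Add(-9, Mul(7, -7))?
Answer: Rational(-261, 4) ≈ -65.250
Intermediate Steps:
I = -58 (I = Add(-9, -49) = -58)
Function('o')(z) = Mul(3, z) (Function('o')(z) = Add(Mul(2, z), z) = Mul(3, z))
Mul(I, Function('o')(Mul(3, Pow(8, -1)))) = Mul(-58, Mul(3, Mul(3, Pow(8, -1)))) = Mul(-58, Mul(3, Mul(3, Rational(1, 8)))) = Mul(-58, Mul(3, Rational(3, 8))) = Mul(-58, Rational(9, 8)) = Rational(-261, 4)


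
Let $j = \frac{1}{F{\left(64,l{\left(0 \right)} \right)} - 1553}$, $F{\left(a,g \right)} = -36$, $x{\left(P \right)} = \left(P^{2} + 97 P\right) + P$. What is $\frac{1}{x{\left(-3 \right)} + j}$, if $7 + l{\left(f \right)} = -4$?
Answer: $- \frac{1589}{452866} \approx -0.0035088$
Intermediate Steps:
$l{\left(f \right)} = -11$ ($l{\left(f \right)} = -7 - 4 = -11$)
$x{\left(P \right)} = P^{2} + 98 P$
$j = - \frac{1}{1589}$ ($j = \frac{1}{-36 - 1553} = \frac{1}{-1589} = - \frac{1}{1589} \approx -0.00062933$)
$\frac{1}{x{\left(-3 \right)} + j} = \frac{1}{- 3 \left(98 - 3\right) - \frac{1}{1589}} = \frac{1}{\left(-3\right) 95 - \frac{1}{1589}} = \frac{1}{-285 - \frac{1}{1589}} = \frac{1}{- \frac{452866}{1589}} = - \frac{1589}{452866}$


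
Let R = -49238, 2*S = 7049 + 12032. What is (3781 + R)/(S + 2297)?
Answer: -90914/23675 ≈ -3.8401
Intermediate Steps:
S = 19081/2 (S = (7049 + 12032)/2 = (1/2)*19081 = 19081/2 ≈ 9540.5)
(3781 + R)/(S + 2297) = (3781 - 49238)/(19081/2 + 2297) = -45457/23675/2 = -45457*2/23675 = -90914/23675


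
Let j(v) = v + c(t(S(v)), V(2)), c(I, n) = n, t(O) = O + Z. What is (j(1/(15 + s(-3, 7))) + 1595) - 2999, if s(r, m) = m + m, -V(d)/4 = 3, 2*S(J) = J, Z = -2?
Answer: -41063/29 ≈ -1416.0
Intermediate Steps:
S(J) = J/2
V(d) = -12 (V(d) = -4*3 = -12)
t(O) = -2 + O (t(O) = O - 2 = -2 + O)
s(r, m) = 2*m
j(v) = -12 + v (j(v) = v - 12 = -12 + v)
(j(1/(15 + s(-3, 7))) + 1595) - 2999 = ((-12 + 1/(15 + 2*7)) + 1595) - 2999 = ((-12 + 1/(15 + 14)) + 1595) - 2999 = ((-12 + 1/29) + 1595) - 2999 = (-347/29 + 1595) - 2999 = 45908/29 - 2999 = -41063/29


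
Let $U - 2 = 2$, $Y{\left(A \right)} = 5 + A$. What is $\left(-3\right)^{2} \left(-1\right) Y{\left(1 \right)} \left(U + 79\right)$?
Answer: $-4482$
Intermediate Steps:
$U = 4$ ($U = 2 + 2 = 4$)
$\left(-3\right)^{2} \left(-1\right) Y{\left(1 \right)} \left(U + 79\right) = \left(-3\right)^{2} \left(-1\right) \left(5 + 1\right) \left(4 + 79\right) = 9 \left(-1\right) 6 \cdot 83 = \left(-9\right) 6 \cdot 83 = \left(-54\right) 83 = -4482$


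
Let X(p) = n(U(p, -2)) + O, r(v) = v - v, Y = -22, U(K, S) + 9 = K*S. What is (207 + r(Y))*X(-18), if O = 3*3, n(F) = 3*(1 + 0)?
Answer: 2484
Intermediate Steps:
U(K, S) = -9 + K*S
n(F) = 3 (n(F) = 3*1 = 3)
O = 9
r(v) = 0
X(p) = 12 (X(p) = 3 + 9 = 12)
(207 + r(Y))*X(-18) = (207 + 0)*12 = 207*12 = 2484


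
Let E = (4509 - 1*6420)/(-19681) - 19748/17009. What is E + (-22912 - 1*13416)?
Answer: -12161304154501/334754129 ≈ -36329.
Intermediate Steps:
E = -356156189/334754129 (E = (4509 - 6420)*(-1/19681) - 19748*1/17009 = -1911*(-1/19681) - 19748/17009 = 1911/19681 - 19748/17009 = -356156189/334754129 ≈ -1.0639)
E + (-22912 - 1*13416) = -356156189/334754129 + (-22912 - 1*13416) = -356156189/334754129 + (-22912 - 13416) = -356156189/334754129 - 36328 = -12161304154501/334754129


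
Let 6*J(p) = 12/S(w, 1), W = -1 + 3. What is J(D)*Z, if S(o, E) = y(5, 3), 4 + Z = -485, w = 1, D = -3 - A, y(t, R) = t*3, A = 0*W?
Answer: -326/5 ≈ -65.200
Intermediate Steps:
W = 2
A = 0 (A = 0*2 = 0)
y(t, R) = 3*t
D = -3 (D = -3 - 1*0 = -3 + 0 = -3)
Z = -489 (Z = -4 - 485 = -489)
S(o, E) = 15 (S(o, E) = 3*5 = 15)
J(p) = 2/15 (J(p) = (12/15)/6 = (12*(1/15))/6 = (⅙)*(⅘) = 2/15)
J(D)*Z = (2/15)*(-489) = -326/5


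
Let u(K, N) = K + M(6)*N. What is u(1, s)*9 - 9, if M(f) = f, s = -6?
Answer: -324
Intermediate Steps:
u(K, N) = K + 6*N
u(1, s)*9 - 9 = (1 + 6*(-6))*9 - 9 = (1 - 36)*9 - 9 = -35*9 - 9 = -315 - 9 = -324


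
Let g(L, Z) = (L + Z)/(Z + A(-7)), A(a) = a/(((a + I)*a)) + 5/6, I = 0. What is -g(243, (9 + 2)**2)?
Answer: -15288/5111 ≈ -2.9912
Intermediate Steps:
A(a) = 5/6 + 1/a (A(a) = a/(((a + 0)*a)) + 5/6 = a/((a*a)) + 5*(1/6) = a/(a**2) + 5/6 = a/a**2 + 5/6 = 1/a + 5/6 = 5/6 + 1/a)
g(L, Z) = (L + Z)/(29/42 + Z) (g(L, Z) = (L + Z)/(Z + (5/6 + 1/(-7))) = (L + Z)/(Z + (5/6 - 1/7)) = (L + Z)/(Z + 29/42) = (L + Z)/(29/42 + Z))
-g(243, (9 + 2)**2) = -42*(243 + (9 + 2)**2)/(29 + 42*(9 + 2)**2) = -42*(243 + 11**2)/(29 + 42*11**2) = -42*(243 + 121)/(29 + 42*121) = -42*364/(29 + 5082) = -42*364/5111 = -1*15288/5111 = -15288/5111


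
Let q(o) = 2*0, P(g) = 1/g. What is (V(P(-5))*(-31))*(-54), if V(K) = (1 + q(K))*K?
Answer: -1674/5 ≈ -334.80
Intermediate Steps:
P(g) = 1/g
q(o) = 0
V(K) = K (V(K) = (1 + 0)*K = 1*K = K)
(V(P(-5))*(-31))*(-54) = (-31/(-5))*(-54) = -⅕*(-31)*(-54) = (31/5)*(-54) = -1674/5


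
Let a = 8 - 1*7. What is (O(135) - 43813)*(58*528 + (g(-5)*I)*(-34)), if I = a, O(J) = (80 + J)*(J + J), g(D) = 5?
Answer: 433573598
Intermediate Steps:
a = 1 (a = 8 - 7 = 1)
O(J) = 2*J*(80 + J) (O(J) = (80 + J)*(2*J) = 2*J*(80 + J))
I = 1
(O(135) - 43813)*(58*528 + (g(-5)*I)*(-34)) = (2*135*(80 + 135) - 43813)*(58*528 + (5*1)*(-34)) = (2*135*215 - 43813)*(30624 + 5*(-34)) = (58050 - 43813)*(30624 - 170) = 14237*30454 = 433573598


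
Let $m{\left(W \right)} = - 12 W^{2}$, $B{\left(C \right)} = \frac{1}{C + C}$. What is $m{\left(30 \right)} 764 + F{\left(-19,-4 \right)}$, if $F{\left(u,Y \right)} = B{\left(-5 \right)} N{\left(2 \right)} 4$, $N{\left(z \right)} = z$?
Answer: $- \frac{41256004}{5} \approx -8.2512 \cdot 10^{6}$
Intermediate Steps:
$B{\left(C \right)} = \frac{1}{2 C}$
$F{\left(u,Y \right)} = - \frac{4}{5}$ ($F{\left(u,Y \right)} = \frac{1}{2 \left(-5\right)} 2 \cdot 4 = \frac{1}{2} \left(- \frac{1}{5}\right) 2 \cdot 4 = \left(- \frac{1}{10}\right) 2 \cdot 4 = \left(- \frac{1}{5}\right) 4 = - \frac{4}{5}$)
$m{\left(30 \right)} 764 + F{\left(-19,-4 \right)} = - 12 \cdot 30^{2} \cdot 764 - \frac{4}{5} = \left(-12\right) 900 \cdot 764 - \frac{4}{5} = \left(-10800\right) 764 - \frac{4}{5} = -8251200 - \frac{4}{5} = - \frac{41256004}{5}$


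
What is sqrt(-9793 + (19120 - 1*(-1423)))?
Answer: 5*sqrt(430) ≈ 103.68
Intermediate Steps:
sqrt(-9793 + (19120 - 1*(-1423))) = sqrt(-9793 + (19120 + 1423)) = sqrt(-9793 + 20543) = sqrt(10750) = 5*sqrt(430)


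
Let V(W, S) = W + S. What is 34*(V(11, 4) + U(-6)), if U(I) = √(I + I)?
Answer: 510 + 68*I*√3 ≈ 510.0 + 117.78*I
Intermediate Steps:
V(W, S) = S + W
U(I) = √2*√I (U(I) = √(2*I) = √2*√I)
34*(V(11, 4) + U(-6)) = 34*((4 + 11) + √2*√(-6)) = 34*(15 + √2*(I*√6)) = 34*(15 + 2*I*√3) = 510 + 68*I*√3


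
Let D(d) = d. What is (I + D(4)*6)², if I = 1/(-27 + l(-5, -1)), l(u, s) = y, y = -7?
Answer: 664225/1156 ≈ 574.59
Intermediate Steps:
l(u, s) = -7
I = -1/34 (I = 1/(-27 - 7) = 1/(-34) = -1/34 ≈ -0.029412)
(I + D(4)*6)² = (-1/34 + 4*6)² = (-1/34 + 24)² = (815/34)² = 664225/1156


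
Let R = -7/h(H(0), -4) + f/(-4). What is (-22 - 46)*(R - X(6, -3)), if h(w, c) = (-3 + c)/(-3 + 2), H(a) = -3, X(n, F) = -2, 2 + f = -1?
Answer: -119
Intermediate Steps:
f = -3 (f = -2 - 1 = -3)
h(w, c) = 3 - c (h(w, c) = (-3 + c)/(-1) = (-3 + c)*(-1) = 3 - c)
R = -¼ (R = -7/(3 - 1*(-4)) - 3/(-4) = -7/(3 + 4) - 3*(-¼) = -7/7 + ¾ = -7*⅐ + ¾ = -1 + ¾ = -¼ ≈ -0.25000)
(-22 - 46)*(R - X(6, -3)) = (-22 - 46)*(-¼ - 1*(-2)) = -68*(-¼ + 2) = -68*7/4 = -119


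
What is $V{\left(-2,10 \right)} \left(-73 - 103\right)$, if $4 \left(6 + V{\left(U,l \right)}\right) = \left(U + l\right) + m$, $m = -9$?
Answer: $1100$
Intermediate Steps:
$V{\left(U,l \right)} = - \frac{33}{4} + \frac{U}{4} + \frac{l}{4}$ ($V{\left(U,l \right)} = -6 + \frac{\left(U + l\right) - 9}{4} = -6 + \frac{-9 + U + l}{4} = -6 + \left(- \frac{9}{4} + \frac{U}{4} + \frac{l}{4}\right) = - \frac{33}{4} + \frac{U}{4} + \frac{l}{4}$)
$V{\left(-2,10 \right)} \left(-73 - 103\right) = \left(- \frac{33}{4} + \frac{1}{4} \left(-2\right) + \frac{1}{4} \cdot 10\right) \left(-73 - 103\right) = \left(- \frac{33}{4} - \frac{1}{2} + \frac{5}{2}\right) \left(-176\right) = \left(- \frac{25}{4}\right) \left(-176\right) = 1100$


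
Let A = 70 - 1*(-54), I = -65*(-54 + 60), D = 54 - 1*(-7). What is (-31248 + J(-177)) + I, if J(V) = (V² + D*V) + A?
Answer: -10982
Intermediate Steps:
D = 61 (D = 54 + 7 = 61)
I = -390 (I = -65*6 = -390)
A = 124 (A = 70 + 54 = 124)
J(V) = 124 + V² + 61*V (J(V) = (V² + 61*V) + 124 = 124 + V² + 61*V)
(-31248 + J(-177)) + I = (-31248 + (124 + (-177)² + 61*(-177))) - 390 = (-31248 + (124 + 31329 - 10797)) - 390 = (-31248 + 20656) - 390 = -10592 - 390 = -10982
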